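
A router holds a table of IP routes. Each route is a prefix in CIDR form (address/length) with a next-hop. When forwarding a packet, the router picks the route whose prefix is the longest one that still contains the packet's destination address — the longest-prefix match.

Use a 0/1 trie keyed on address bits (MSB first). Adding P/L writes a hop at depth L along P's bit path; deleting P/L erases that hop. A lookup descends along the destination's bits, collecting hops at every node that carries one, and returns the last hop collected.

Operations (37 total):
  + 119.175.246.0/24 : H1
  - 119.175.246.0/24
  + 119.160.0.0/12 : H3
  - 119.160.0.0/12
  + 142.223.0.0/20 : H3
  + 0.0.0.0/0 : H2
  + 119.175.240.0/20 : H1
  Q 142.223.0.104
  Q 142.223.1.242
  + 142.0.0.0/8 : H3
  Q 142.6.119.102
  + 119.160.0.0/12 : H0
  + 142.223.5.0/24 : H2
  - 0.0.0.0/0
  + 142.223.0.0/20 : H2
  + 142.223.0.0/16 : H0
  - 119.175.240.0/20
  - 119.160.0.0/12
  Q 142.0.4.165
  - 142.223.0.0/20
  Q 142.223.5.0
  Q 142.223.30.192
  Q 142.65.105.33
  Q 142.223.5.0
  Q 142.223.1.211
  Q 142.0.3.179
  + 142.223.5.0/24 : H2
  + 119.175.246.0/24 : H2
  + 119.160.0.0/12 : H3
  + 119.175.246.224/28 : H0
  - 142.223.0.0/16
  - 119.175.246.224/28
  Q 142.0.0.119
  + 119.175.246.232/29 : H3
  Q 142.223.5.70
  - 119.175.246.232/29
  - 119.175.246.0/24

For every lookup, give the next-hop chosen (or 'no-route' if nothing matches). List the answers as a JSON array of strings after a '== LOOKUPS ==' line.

Apply in order:
  + 119.175.246.0/24 (H1) depth=24
  - 119.175.246.0/24 clear@24
  + 119.160.0.0/12 (H3) depth=12
  - 119.160.0.0/12 clear@12
  + 142.223.0.0/20 (H3) depth=20
  + 0.0.0.0/0 (H2) depth=0
  + 119.175.240.0/20 (H1) depth=20
  Q 142.223.0.104: descend 10001110110111110000 ; hops seen [H2,H3] ; pick H3
  Q 142.223.1.242: descend 10001110110111110000 ; hops seen [H2,H3] ; pick H3
  + 142.0.0.0/8 (H3) depth=8
  Q 142.6.119.102: descend 10001110 ; hops seen [H2,H3] ; pick H3
  + 119.160.0.0/12 (H0) depth=12
  + 142.223.5.0/24 (H2) depth=24
  - 0.0.0.0/0 clear@0
  + 142.223.0.0/20 (H2) depth=20
  + 142.223.0.0/16 (H0) depth=16
  - 119.175.240.0/20 clear@20
  - 119.160.0.0/12 clear@12
  Q 142.0.4.165: descend 10001110 ; hops seen [H3] ; pick H3
  - 142.223.0.0/20 clear@20
  Q 142.223.5.0: descend 100011101101111100000101 ; hops seen [H3,H0,H2] ; pick H2
  Q 142.223.30.192: descend 1000111011011111000 ; hops seen [H3,H0] ; pick H0
  Q 142.65.105.33: descend 10001110 ; hops seen [H3] ; pick H3
  Q 142.223.5.0: descend 100011101101111100000101 ; hops seen [H3,H0,H2] ; pick H2
  Q 142.223.1.211: descend 100011101101111100000 ; hops seen [H3,H0] ; pick H0
  Q 142.0.3.179: descend 10001110 ; hops seen [H3] ; pick H3
  + 142.223.5.0/24 (H2) depth=24
  + 119.175.246.0/24 (H2) depth=24
  + 119.160.0.0/12 (H3) depth=12
  + 119.175.246.224/28 (H0) depth=28
  - 142.223.0.0/16 clear@16
  - 119.175.246.224/28 clear@28
  Q 142.0.0.119: descend 10001110 ; hops seen [H3] ; pick H3
  + 119.175.246.232/29 (H3) depth=29
  Q 142.223.5.70: descend 100011101101111100000101 ; hops seen [H3,H2] ; pick H2
  - 119.175.246.232/29 clear@29
  - 119.175.246.0/24 clear@24

== LOOKUPS ==
["H3","H3","H3","H3","H2","H0","H3","H2","H0","H3","H3","H2"]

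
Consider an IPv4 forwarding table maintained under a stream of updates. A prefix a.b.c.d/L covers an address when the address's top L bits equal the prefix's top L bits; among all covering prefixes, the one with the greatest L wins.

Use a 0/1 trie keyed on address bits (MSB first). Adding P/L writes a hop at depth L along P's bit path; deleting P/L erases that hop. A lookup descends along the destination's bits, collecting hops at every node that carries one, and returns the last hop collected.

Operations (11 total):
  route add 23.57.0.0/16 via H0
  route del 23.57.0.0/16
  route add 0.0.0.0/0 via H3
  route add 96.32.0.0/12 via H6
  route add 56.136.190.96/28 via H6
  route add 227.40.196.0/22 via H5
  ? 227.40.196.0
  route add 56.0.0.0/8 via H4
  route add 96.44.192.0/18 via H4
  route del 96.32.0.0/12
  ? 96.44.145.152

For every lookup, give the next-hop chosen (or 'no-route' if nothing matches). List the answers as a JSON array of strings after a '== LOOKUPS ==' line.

Apply in order:
  + 23.57.0.0/16 (H0) depth=16
  del 23.57.0.0/16 (clear depth 16)
  + 0.0.0.0/0 (H3) depth=0
  + 96.32.0.0/12 (H6) depth=12
  + 56.136.190.96/28 (H6) depth=28
  + 227.40.196.0/22 (H5) depth=22
  ? 227.40.196.0  path d0:H3→d1:-→d2:-→d3:-→d4:-→d5:-→d6:-→d7:-→d8:-→d9:-→d10:-→d11:-→d12:-→d13:-→d14:-→d15:-→d16:-→d17:-→d18:-→d19:-→d20:-→d21:-→d22:H5  best=H5
  + 56.0.0.0/8 (H4) depth=8
  + 96.44.192.0/18 (H4) depth=18
  del 96.32.0.0/12 (clear depth 12)
  ? 96.44.145.152  path d0:H3→d1:-→d2:-→d3:-→d4:-→d5:-→d6:-→d7:-→d8:-→d9:-→d10:-→d11:-→d12:-→d13:-→d14:-→d15:-→d16:-→d17:-  best=H3

== LOOKUPS ==
["H5","H3"]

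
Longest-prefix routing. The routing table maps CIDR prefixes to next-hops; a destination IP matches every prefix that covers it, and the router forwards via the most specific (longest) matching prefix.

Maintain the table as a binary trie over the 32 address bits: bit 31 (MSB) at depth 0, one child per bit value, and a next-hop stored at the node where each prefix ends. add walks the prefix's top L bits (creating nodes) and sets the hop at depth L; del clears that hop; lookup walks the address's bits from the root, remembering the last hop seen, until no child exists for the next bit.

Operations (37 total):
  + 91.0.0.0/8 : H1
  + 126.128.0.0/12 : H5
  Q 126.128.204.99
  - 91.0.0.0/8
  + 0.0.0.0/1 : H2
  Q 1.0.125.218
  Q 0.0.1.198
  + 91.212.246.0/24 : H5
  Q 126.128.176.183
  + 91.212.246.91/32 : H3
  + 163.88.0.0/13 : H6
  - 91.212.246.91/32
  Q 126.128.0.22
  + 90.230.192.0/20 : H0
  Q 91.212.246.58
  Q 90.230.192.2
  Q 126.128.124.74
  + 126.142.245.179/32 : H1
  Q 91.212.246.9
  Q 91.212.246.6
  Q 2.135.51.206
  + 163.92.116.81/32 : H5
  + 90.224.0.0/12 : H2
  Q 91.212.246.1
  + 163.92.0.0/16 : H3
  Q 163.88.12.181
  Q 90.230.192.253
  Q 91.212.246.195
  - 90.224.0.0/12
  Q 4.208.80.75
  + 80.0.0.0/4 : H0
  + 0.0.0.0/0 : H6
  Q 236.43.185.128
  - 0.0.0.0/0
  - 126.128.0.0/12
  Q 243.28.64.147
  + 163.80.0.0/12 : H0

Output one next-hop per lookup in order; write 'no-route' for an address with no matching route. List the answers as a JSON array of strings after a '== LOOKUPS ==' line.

Process each operation:
  + 91.0.0.0/8 (H1) depth=8
  + 126.128.0.0/12 (H5) depth=12
  lookup 126.128.204.99: bits 011111101000 walk d0:-→d1:-→d2:-→d3:-→d4:-→d5:-→d6:-→d7:-→d8:-→d9:-→d10:-→d11:-→d12:H5 -> H5
  - 91.0.0.0/8 clear@8
  + 0.0.0.0/1 (H2) depth=1
  lookup 1.0.125.218: bits 0 walk d0:-→d1:H2 -> H2
  lookup 0.0.1.198: bits 0 walk d0:-→d1:H2 -> H2
  + 91.212.246.0/24 (H5) depth=24
  lookup 126.128.176.183: bits 011111101000 walk d0:-→d1:H2→d2:-→d3:-→d4:-→d5:-→d6:-→d7:-→d8:-→d9:-→d10:-→d11:-→d12:H5 -> H5
  + 91.212.246.91/32 (H3) depth=32
  + 163.88.0.0/13 (H6) depth=13
  - 91.212.246.91/32 clear@32
  lookup 126.128.0.22: bits 011111101000 walk d0:-→d1:H2→d2:-→d3:-→d4:-→d5:-→d6:-→d7:-→d8:-→d9:-→d10:-→d11:-→d12:H5 -> H5
  + 90.230.192.0/20 (H0) depth=20
  lookup 91.212.246.58: bits 0101101111010100111101100 walk d0:-→d1:H2→d2:-→d3:-→d4:-→d5:-→d6:-→d7:-→d8:-→d9:-→d10:-→d11:-→d12:-→d13:-→d14:-→d15:-→d16:-→d17:-→d18:-→d19:-→d20:-→d21:-→d22:-→d23:-→d24:H5→d25:- -> H5
  lookup 90.230.192.2: bits 01011010111001101100 walk d0:-→d1:H2→d2:-→d3:-→d4:-→d5:-→d6:-→d7:-→d8:-→d9:-→d10:-→d11:-→d12:-→d13:-→d14:-→d15:-→d16:-→d17:-→d18:-→d19:-→d20:H0 -> H0
  lookup 126.128.124.74: bits 011111101000 walk d0:-→d1:H2→d2:-→d3:-→d4:-→d5:-→d6:-→d7:-→d8:-→d9:-→d10:-→d11:-→d12:H5 -> H5
  + 126.142.245.179/32 (H1) depth=32
  lookup 91.212.246.9: bits 0101101111010100111101100 walk d0:-→d1:H2→d2:-→d3:-→d4:-→d5:-→d6:-→d7:-→d8:-→d9:-→d10:-→d11:-→d12:-→d13:-→d14:-→d15:-→d16:-→d17:-→d18:-→d19:-→d20:-→d21:-→d22:-→d23:-→d24:H5→d25:- -> H5
  lookup 91.212.246.6: bits 0101101111010100111101100 walk d0:-→d1:H2→d2:-→d3:-→d4:-→d5:-→d6:-→d7:-→d8:-→d9:-→d10:-→d11:-→d12:-→d13:-→d14:-→d15:-→d16:-→d17:-→d18:-→d19:-→d20:-→d21:-→d22:-→d23:-→d24:H5→d25:- -> H5
  lookup 2.135.51.206: bits 0 walk d0:-→d1:H2 -> H2
  + 163.92.116.81/32 (H5) depth=32
  + 90.224.0.0/12 (H2) depth=12
  lookup 91.212.246.1: bits 0101101111010100111101100 walk d0:-→d1:H2→d2:-→d3:-→d4:-→d5:-→d6:-→d7:-→d8:-→d9:-→d10:-→d11:-→d12:-→d13:-→d14:-→d15:-→d16:-→d17:-→d18:-→d19:-→d20:-→d21:-→d22:-→d23:-→d24:H5→d25:- -> H5
  + 163.92.0.0/16 (H3) depth=16
  lookup 163.88.12.181: bits 1010001101011 walk d0:-→d1:-→d2:-→d3:-→d4:-→d5:-→d6:-→d7:-→d8:-→d9:-→d10:-→d11:-→d12:-→d13:H6 -> H6
  lookup 90.230.192.253: bits 01011010111001101100 walk d0:-→d1:H2→d2:-→d3:-→d4:-→d5:-→d6:-→d7:-→d8:-→d9:-→d10:-→d11:-→d12:H2→d13:-→d14:-→d15:-→d16:-→d17:-→d18:-→d19:-→d20:H0 -> H0
  lookup 91.212.246.195: bits 010110111101010011110110 walk d0:-→d1:H2→d2:-→d3:-→d4:-→d5:-→d6:-→d7:-→d8:-→d9:-→d10:-→d11:-→d12:-→d13:-→d14:-→d15:-→d16:-→d17:-→d18:-→d19:-→d20:-→d21:-→d22:-→d23:-→d24:H5 -> H5
  - 90.224.0.0/12 clear@12
  lookup 4.208.80.75: bits 0 walk d0:-→d1:H2 -> H2
  + 80.0.0.0/4 (H0) depth=4
  + 0.0.0.0/0 (H6) depth=0
  lookup 236.43.185.128: bits 1 walk d0:H6→d1:- -> H6
  - 0.0.0.0/0 clear@0
  - 126.128.0.0/12 clear@12
  lookup 243.28.64.147: bits 1 walk d0:-→d1:- -> no-route
  + 163.80.0.0/12 (H0) depth=12

== LOOKUPS ==
["H5","H2","H2","H5","H5","H5","H0","H5","H5","H5","H2","H5","H6","H0","H5","H2","H6","no-route"]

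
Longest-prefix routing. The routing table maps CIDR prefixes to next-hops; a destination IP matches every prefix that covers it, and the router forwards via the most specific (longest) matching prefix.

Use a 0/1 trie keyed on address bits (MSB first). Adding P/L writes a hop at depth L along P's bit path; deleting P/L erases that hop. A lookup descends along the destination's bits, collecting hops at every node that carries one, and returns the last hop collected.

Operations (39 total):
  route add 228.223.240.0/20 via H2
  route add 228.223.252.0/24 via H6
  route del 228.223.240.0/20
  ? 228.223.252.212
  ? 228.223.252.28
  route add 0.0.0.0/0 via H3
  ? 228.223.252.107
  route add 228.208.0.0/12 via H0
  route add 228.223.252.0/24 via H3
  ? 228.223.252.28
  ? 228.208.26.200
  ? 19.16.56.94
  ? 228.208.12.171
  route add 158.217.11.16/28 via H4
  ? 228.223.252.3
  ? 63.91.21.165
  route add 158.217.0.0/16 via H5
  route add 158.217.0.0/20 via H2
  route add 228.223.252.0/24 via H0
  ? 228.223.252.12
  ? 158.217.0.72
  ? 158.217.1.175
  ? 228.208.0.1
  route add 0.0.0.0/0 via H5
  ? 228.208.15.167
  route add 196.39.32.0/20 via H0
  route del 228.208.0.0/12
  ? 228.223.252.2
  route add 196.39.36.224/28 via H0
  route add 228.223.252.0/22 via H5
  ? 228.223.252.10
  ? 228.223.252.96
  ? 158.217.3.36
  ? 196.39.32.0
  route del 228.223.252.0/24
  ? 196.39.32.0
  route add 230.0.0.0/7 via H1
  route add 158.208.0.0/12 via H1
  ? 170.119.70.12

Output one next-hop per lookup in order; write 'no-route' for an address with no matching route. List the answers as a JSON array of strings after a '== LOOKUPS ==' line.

Apply in order:
  + 228.223.240.0/20 (H2) depth=20
  + 228.223.252.0/24 (H6) depth=24
  del 228.223.240.0/20 (clear depth 20)
  ? 228.223.252.212  path d0:-→d1:-→d2:-→d3:-→d4:-→d5:-→d6:-→d7:-→d8:-→d9:-→d10:-→d11:-→d12:-→d13:-→d14:-→d15:-→d16:-→d17:-→d18:-→d19:-→d20:-→d21:-→d22:-→d23:-→d24:H6  best=H6
  ? 228.223.252.28  path d0:-→d1:-→d2:-→d3:-→d4:-→d5:-→d6:-→d7:-→d8:-→d9:-→d10:-→d11:-→d12:-→d13:-→d14:-→d15:-→d16:-→d17:-→d18:-→d19:-→d20:-→d21:-→d22:-→d23:-→d24:H6  best=H6
  + 0.0.0.0/0 (H3) depth=0
  ? 228.223.252.107  path d0:H3→d1:-→d2:-→d3:-→d4:-→d5:-→d6:-→d7:-→d8:-→d9:-→d10:-→d11:-→d12:-→d13:-→d14:-→d15:-→d16:-→d17:-→d18:-→d19:-→d20:-→d21:-→d22:-→d23:-→d24:H6  best=H6
  + 228.208.0.0/12 (H0) depth=12
  + 228.223.252.0/24 (H3) depth=24
  ? 228.223.252.28  path d0:H3→d1:-→d2:-→d3:-→d4:-→d5:-→d6:-→d7:-→d8:-→d9:-→d10:-→d11:-→d12:H0→d13:-→d14:-→d15:-→d16:-→d17:-→d18:-→d19:-→d20:-→d21:-→d22:-→d23:-→d24:H3  best=H3
  ? 228.208.26.200  path d0:H3→d1:-→d2:-→d3:-→d4:-→d5:-→d6:-→d7:-→d8:-→d9:-→d10:-→d11:-→d12:H0  best=H0
  ? 19.16.56.94  path d0:H3  best=H3
  ? 228.208.12.171  path d0:H3→d1:-→d2:-→d3:-→d4:-→d5:-→d6:-→d7:-→d8:-→d9:-→d10:-→d11:-→d12:H0  best=H0
  + 158.217.11.16/28 (H4) depth=28
  ? 228.223.252.3  path d0:H3→d1:-→d2:-→d3:-→d4:-→d5:-→d6:-→d7:-→d8:-→d9:-→d10:-→d11:-→d12:H0→d13:-→d14:-→d15:-→d16:-→d17:-→d18:-→d19:-→d20:-→d21:-→d22:-→d23:-→d24:H3  best=H3
  ? 63.91.21.165  path d0:H3  best=H3
  + 158.217.0.0/16 (H5) depth=16
  + 158.217.0.0/20 (H2) depth=20
  + 228.223.252.0/24 (H0) depth=24
  ? 228.223.252.12  path d0:H3→d1:-→d2:-→d3:-→d4:-→d5:-→d6:-→d7:-→d8:-→d9:-→d10:-→d11:-→d12:H0→d13:-→d14:-→d15:-→d16:-→d17:-→d18:-→d19:-→d20:-→d21:-→d22:-→d23:-→d24:H0  best=H0
  ? 158.217.0.72  path d0:H3→d1:-→d2:-→d3:-→d4:-→d5:-→d6:-→d7:-→d8:-→d9:-→d10:-→d11:-→d12:-→d13:-→d14:-→d15:-→d16:H5→d17:-→d18:-→d19:-→d20:H2  best=H2
  ? 158.217.1.175  path d0:H3→d1:-→d2:-→d3:-→d4:-→d5:-→d6:-→d7:-→d8:-→d9:-→d10:-→d11:-→d12:-→d13:-→d14:-→d15:-→d16:H5→d17:-→d18:-→d19:-→d20:H2  best=H2
  ? 228.208.0.1  path d0:H3→d1:-→d2:-→d3:-→d4:-→d5:-→d6:-→d7:-→d8:-→d9:-→d10:-→d11:-→d12:H0  best=H0
  + 0.0.0.0/0 (H5) depth=0
  ? 228.208.15.167  path d0:H5→d1:-→d2:-→d3:-→d4:-→d5:-→d6:-→d7:-→d8:-→d9:-→d10:-→d11:-→d12:H0  best=H0
  + 196.39.32.0/20 (H0) depth=20
  del 228.208.0.0/12 (clear depth 12)
  ? 228.223.252.2  path d0:H5→d1:-→d2:-→d3:-→d4:-→d5:-→d6:-→d7:-→d8:-→d9:-→d10:-→d11:-→d12:-→d13:-→d14:-→d15:-→d16:-→d17:-→d18:-→d19:-→d20:-→d21:-→d22:-→d23:-→d24:H0  best=H0
  + 196.39.36.224/28 (H0) depth=28
  + 228.223.252.0/22 (H5) depth=22
  ? 228.223.252.10  path d0:H5→d1:-→d2:-→d3:-→d4:-→d5:-→d6:-→d7:-→d8:-→d9:-→d10:-→d11:-→d12:-→d13:-→d14:-→d15:-→d16:-→d17:-→d18:-→d19:-→d20:-→d21:-→d22:H5→d23:-→d24:H0  best=H0
  ? 228.223.252.96  path d0:H5→d1:-→d2:-→d3:-→d4:-→d5:-→d6:-→d7:-→d8:-→d9:-→d10:-→d11:-→d12:-→d13:-→d14:-→d15:-→d16:-→d17:-→d18:-→d19:-→d20:-→d21:-→d22:H5→d23:-→d24:H0  best=H0
  ? 158.217.3.36  path d0:H5→d1:-→d2:-→d3:-→d4:-→d5:-→d6:-→d7:-→d8:-→d9:-→d10:-→d11:-→d12:-→d13:-→d14:-→d15:-→d16:H5→d17:-→d18:-→d19:-→d20:H2  best=H2
  ? 196.39.32.0  path d0:H5→d1:-→d2:-→d3:-→d4:-→d5:-→d6:-→d7:-→d8:-→d9:-→d10:-→d11:-→d12:-→d13:-→d14:-→d15:-→d16:-→d17:-→d18:-→d19:-→d20:H0→d21:-  best=H0
  del 228.223.252.0/24 (clear depth 24)
  ? 196.39.32.0  path d0:H5→d1:-→d2:-→d3:-→d4:-→d5:-→d6:-→d7:-→d8:-→d9:-→d10:-→d11:-→d12:-→d13:-→d14:-→d15:-→d16:-→d17:-→d18:-→d19:-→d20:H0→d21:-  best=H0
  + 230.0.0.0/7 (H1) depth=7
  + 158.208.0.0/12 (H1) depth=12
  ? 170.119.70.12  path d0:H5→d1:-→d2:-  best=H5

== LOOKUPS ==
["H6","H6","H6","H3","H0","H3","H0","H3","H3","H0","H2","H2","H0","H0","H0","H0","H0","H2","H0","H0","H5"]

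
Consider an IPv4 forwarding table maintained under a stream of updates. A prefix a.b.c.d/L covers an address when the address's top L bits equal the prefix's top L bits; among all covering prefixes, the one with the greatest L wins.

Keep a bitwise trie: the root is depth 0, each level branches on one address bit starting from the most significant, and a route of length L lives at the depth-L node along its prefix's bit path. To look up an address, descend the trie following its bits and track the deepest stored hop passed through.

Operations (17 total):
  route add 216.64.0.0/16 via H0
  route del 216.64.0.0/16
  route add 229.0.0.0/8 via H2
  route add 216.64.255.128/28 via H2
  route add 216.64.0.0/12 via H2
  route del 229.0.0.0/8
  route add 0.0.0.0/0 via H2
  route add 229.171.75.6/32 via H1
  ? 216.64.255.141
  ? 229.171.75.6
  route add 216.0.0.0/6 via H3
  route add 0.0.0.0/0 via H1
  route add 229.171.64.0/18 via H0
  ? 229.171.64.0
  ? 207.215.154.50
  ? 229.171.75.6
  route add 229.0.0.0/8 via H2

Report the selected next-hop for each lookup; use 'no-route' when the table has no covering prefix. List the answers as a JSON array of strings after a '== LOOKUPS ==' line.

Trace:
  + 216.64.0.0/16 (H0) depth=16
  - 216.64.0.0/16 clear@16
  + 229.0.0.0/8 (H2) depth=8
  + 216.64.255.128/28 (H2) depth=28
  + 216.64.0.0/12 (H2) depth=12
  - 229.0.0.0/8 clear@8
  + 0.0.0.0/0 (H2) depth=0
  + 229.171.75.6/32 (H1) depth=32
  Q 216.64.255.141: descend 1101100001000000111111111000 ; hops seen [H2,H2,H2] ; pick H2
  Q 229.171.75.6: descend 11100101101010110100101100000110 ; hops seen [H2,H1] ; pick H1
  + 216.0.0.0/6 (H3) depth=6
  + 0.0.0.0/0 (H1) depth=0
  + 229.171.64.0/18 (H0) depth=18
  Q 229.171.64.0: descend 11100101101010110100 ; hops seen [H1,H0] ; pick H0
  Q 207.215.154.50: descend 110 ; hops seen [H1] ; pick H1
  Q 229.171.75.6: descend 11100101101010110100101100000110 ; hops seen [H1,H0,H1] ; pick H1
  + 229.0.0.0/8 (H2) depth=8

== LOOKUPS ==
["H2","H1","H0","H1","H1"]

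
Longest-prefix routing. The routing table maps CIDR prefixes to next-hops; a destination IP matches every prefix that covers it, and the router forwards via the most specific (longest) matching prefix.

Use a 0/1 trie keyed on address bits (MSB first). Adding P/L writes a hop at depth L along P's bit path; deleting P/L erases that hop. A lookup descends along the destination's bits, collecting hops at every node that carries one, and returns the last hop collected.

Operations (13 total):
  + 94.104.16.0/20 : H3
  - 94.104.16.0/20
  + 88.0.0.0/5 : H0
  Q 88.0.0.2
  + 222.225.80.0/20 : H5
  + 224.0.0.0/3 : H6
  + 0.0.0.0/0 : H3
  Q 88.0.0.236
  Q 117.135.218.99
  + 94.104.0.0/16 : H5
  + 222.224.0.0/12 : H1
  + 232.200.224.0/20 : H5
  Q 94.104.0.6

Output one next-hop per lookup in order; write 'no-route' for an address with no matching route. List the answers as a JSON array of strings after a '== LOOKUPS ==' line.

Apply in order:
  add 94.104.16.0/20 -> H3 at depth 20
  del 94.104.16.0/20 (clear depth 20)
  add 88.0.0.0/5 -> H0 at depth 5
  lookup 88.0.0.2: bits 01011 walk d0:-→d1:-→d2:-→d3:-→d4:-→d5:H0 -> H0
  add 222.225.80.0/20 -> H5 at depth 20
  add 224.0.0.0/3 -> H6 at depth 3
  add 0.0.0.0/0 -> H3 at depth 0
  lookup 88.0.0.236: bits 01011 walk d0:H3→d1:-→d2:-→d3:-→d4:-→d5:H0 -> H0
  lookup 117.135.218.99: bits 01 walk d0:H3→d1:-→d2:- -> H3
  add 94.104.0.0/16 -> H5 at depth 16
  add 222.224.0.0/12 -> H1 at depth 12
  add 232.200.224.0/20 -> H5 at depth 20
  lookup 94.104.0.6: bits 0101111001101000000 walk d0:H3→d1:-→d2:-→d3:-→d4:-→d5:H0→d6:-→d7:-→d8:-→d9:-→d10:-→d11:-→d12:-→d13:-→d14:-→d15:-→d16:H5→d17:-→d18:-→d19:- -> H5

== LOOKUPS ==
["H0","H0","H3","H5"]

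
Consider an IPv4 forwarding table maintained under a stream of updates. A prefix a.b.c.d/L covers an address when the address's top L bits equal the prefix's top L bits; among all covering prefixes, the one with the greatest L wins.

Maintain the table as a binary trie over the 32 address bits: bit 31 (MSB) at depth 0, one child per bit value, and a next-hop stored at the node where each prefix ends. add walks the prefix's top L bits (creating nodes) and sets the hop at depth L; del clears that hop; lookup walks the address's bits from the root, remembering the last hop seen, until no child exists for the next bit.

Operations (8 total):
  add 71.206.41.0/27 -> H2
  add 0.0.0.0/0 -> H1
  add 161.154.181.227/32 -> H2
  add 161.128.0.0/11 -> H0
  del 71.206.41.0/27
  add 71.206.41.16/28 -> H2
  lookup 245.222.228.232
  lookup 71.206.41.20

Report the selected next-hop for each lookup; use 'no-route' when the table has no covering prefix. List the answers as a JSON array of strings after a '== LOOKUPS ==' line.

Process each operation:
  add 71.206.41.0/27 -> H2 at depth 27
  add 0.0.0.0/0 -> H1 at depth 0
  add 161.154.181.227/32 -> H2 at depth 32
  add 161.128.0.0/11 -> H0 at depth 11
  del 71.206.41.0/27 (clear depth 27)
  add 71.206.41.16/28 -> H2 at depth 28
  ? 245.222.228.232  path d0:H1→d1:-  best=H1
  ? 71.206.41.20  path d0:H1→d1:-→d2:-→d3:-→d4:-→d5:-→d6:-→d7:-→d8:-→d9:-→d10:-→d11:-→d12:-→d13:-→d14:-→d15:-→d16:-→d17:-→d18:-→d19:-→d20:-→d21:-→d22:-→d23:-→d24:-→d25:-→d26:-→d27:-→d28:H2  best=H2

== LOOKUPS ==
["H1","H2"]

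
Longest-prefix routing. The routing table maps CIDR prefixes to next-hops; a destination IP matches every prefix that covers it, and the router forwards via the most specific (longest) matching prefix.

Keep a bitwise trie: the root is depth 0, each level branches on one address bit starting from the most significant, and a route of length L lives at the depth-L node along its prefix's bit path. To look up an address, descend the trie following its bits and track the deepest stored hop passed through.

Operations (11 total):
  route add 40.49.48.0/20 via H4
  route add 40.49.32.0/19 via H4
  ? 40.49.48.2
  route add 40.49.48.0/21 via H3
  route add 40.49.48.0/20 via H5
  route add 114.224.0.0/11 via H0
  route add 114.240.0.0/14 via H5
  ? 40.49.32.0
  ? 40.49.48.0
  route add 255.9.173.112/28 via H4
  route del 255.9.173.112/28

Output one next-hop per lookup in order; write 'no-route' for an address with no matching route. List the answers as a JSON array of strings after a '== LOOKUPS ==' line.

Apply in order:
  + 40.49.48.0/20 (H4) depth=20
  + 40.49.32.0/19 (H4) depth=19
  Q 40.49.48.2: descend 00101000001100010011 ; hops seen [H4,H4] ; pick H4
  + 40.49.48.0/21 (H3) depth=21
  + 40.49.48.0/20 (H5) depth=20
  + 114.224.0.0/11 (H0) depth=11
  + 114.240.0.0/14 (H5) depth=14
  Q 40.49.32.0: descend 0010100000110001001 ; hops seen [H4] ; pick H4
  Q 40.49.48.0: descend 001010000011000100110 ; hops seen [H4,H5,H3] ; pick H3
  + 255.9.173.112/28 (H4) depth=28
  del 255.9.173.112/28 (clear depth 28)

== LOOKUPS ==
["H4","H4","H3"]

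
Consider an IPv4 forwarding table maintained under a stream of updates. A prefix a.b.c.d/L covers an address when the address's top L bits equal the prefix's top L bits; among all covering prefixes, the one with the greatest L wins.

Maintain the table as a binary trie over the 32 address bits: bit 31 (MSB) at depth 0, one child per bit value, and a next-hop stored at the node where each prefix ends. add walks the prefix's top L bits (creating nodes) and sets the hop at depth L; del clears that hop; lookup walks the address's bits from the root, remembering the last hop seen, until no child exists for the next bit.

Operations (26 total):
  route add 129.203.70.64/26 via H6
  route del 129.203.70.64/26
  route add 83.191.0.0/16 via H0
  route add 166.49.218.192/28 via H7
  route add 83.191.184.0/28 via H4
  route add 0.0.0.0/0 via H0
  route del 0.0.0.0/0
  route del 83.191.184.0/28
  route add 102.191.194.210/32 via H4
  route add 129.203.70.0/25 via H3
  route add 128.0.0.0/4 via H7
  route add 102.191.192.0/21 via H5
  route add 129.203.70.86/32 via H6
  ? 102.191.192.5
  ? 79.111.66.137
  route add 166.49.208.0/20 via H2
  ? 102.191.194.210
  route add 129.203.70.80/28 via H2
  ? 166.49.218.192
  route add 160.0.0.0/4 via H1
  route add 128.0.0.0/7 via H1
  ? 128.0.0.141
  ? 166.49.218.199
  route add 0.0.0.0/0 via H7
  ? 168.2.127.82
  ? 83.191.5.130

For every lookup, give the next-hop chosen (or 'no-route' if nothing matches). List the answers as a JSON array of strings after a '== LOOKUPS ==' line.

Process each operation:
  + 129.203.70.64/26 (H6) depth=26
  - 129.203.70.64/26 clear@26
  + 83.191.0.0/16 (H0) depth=16
  + 166.49.218.192/28 (H7) depth=28
  + 83.191.184.0/28 (H4) depth=28
  + 0.0.0.0/0 (H0) depth=0
  - 0.0.0.0/0 clear@0
  - 83.191.184.0/28 clear@28
  + 102.191.194.210/32 (H4) depth=32
  + 129.203.70.0/25 (H3) depth=25
  + 128.0.0.0/4 (H7) depth=4
  + 102.191.192.0/21 (H5) depth=21
  + 129.203.70.86/32 (H6) depth=32
  ? 102.191.192.5  path d0:-→d1:-→d2:-→d3:-→d4:-→d5:-→d6:-→d7:-→d8:-→d9:-→d10:-→d11:-→d12:-→d13:-→d14:-→d15:-→d16:-→d17:-→d18:-→d19:-→d20:-→d21:H5→d22:-  best=H5
  ? 79.111.66.137  path d0:-→d1:-→d2:-→d3:-  best=no-route
  + 166.49.208.0/20 (H2) depth=20
  ? 102.191.194.210  path d0:-→d1:-→d2:-→d3:-→d4:-→d5:-→d6:-→d7:-→d8:-→d9:-→d10:-→d11:-→d12:-→d13:-→d14:-→d15:-→d16:-→d17:-→d18:-→d19:-→d20:-→d21:H5→d22:-→d23:-→d24:-→d25:-→d26:-→d27:-→d28:-→d29:-→d30:-→d31:-→d32:H4  best=H4
  + 129.203.70.80/28 (H2) depth=28
  ? 166.49.218.192  path d0:-→d1:-→d2:-→d3:-→d4:-→d5:-→d6:-→d7:-→d8:-→d9:-→d10:-→d11:-→d12:-→d13:-→d14:-→d15:-→d16:-→d17:-→d18:-→d19:-→d20:H2→d21:-→d22:-→d23:-→d24:-→d25:-→d26:-→d27:-→d28:H7  best=H7
  + 160.0.0.0/4 (H1) depth=4
  + 128.0.0.0/7 (H1) depth=7
  ? 128.0.0.141  path d0:-→d1:-→d2:-→d3:-→d4:H7→d5:-→d6:-→d7:H1  best=H1
  ? 166.49.218.199  path d0:-→d1:-→d2:-→d3:-→d4:H1→d5:-→d6:-→d7:-→d8:-→d9:-→d10:-→d11:-→d12:-→d13:-→d14:-→d15:-→d16:-→d17:-→d18:-→d19:-→d20:H2→d21:-→d22:-→d23:-→d24:-→d25:-→d26:-→d27:-→d28:H7  best=H7
  + 0.0.0.0/0 (H7) depth=0
  ? 168.2.127.82  path d0:H7→d1:-→d2:-→d3:-→d4:H1  best=H1
  ? 83.191.5.130  path d0:H7→d1:-→d2:-→d3:-→d4:-→d5:-→d6:-→d7:-→d8:-→d9:-→d10:-→d11:-→d12:-→d13:-→d14:-→d15:-→d16:H0  best=H0

== LOOKUPS ==
["H5","no-route","H4","H7","H1","H7","H1","H0"]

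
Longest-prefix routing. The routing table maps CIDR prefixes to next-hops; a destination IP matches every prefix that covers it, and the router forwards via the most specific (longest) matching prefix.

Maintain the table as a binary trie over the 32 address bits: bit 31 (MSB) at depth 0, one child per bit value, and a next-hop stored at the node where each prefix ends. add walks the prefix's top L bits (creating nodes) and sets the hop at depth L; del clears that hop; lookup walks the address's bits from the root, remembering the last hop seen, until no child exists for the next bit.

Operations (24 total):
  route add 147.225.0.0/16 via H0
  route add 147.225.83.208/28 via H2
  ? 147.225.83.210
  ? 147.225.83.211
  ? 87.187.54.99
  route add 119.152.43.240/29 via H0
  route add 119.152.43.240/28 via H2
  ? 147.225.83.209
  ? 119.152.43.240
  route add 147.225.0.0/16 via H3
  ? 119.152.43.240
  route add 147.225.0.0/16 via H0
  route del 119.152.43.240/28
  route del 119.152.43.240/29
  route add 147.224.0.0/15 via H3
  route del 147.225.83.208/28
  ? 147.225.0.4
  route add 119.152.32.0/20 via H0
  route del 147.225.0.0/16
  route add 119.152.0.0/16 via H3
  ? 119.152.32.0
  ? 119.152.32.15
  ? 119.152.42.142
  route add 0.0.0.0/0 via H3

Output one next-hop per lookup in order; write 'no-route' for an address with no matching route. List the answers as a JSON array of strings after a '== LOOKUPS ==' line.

Trace:
  add 147.225.0.0/16 -> H0 at depth 16
  add 147.225.83.208/28 -> H2 at depth 28
  Q 147.225.83.210: descend 1001001111100001010100111101 ; hops seen [H0,H2] ; pick H2
  Q 147.225.83.211: descend 1001001111100001010100111101 ; hops seen [H0,H2] ; pick H2
  Q 87.187.54.99: descend ε ; hops seen [∅] ; pick no-route
  add 119.152.43.240/29 -> H0 at depth 29
  add 119.152.43.240/28 -> H2 at depth 28
  Q 147.225.83.209: descend 1001001111100001010100111101 ; hops seen [H0,H2] ; pick H2
  Q 119.152.43.240: descend 01110111100110000010101111110 ; hops seen [H2,H0] ; pick H0
  add 147.225.0.0/16 -> H3 at depth 16
  Q 119.152.43.240: descend 01110111100110000010101111110 ; hops seen [H2,H0] ; pick H0
  add 147.225.0.0/16 -> H0 at depth 16
  - 119.152.43.240/28 clear@28
  - 119.152.43.240/29 clear@29
  add 147.224.0.0/15 -> H3 at depth 15
  - 147.225.83.208/28 clear@28
  Q 147.225.0.4: descend 10010011111000010 ; hops seen [H3,H0] ; pick H0
  add 119.152.32.0/20 -> H0 at depth 20
  - 147.225.0.0/16 clear@16
  add 119.152.0.0/16 -> H3 at depth 16
  Q 119.152.32.0: descend 01110111100110000010 ; hops seen [H3,H0] ; pick H0
  Q 119.152.32.15: descend 01110111100110000010 ; hops seen [H3,H0] ; pick H0
  Q 119.152.42.142: descend 01110111100110000010101 ; hops seen [H3,H0] ; pick H0
  add 0.0.0.0/0 -> H3 at depth 0

== LOOKUPS ==
["H2","H2","no-route","H2","H0","H0","H0","H0","H0","H0"]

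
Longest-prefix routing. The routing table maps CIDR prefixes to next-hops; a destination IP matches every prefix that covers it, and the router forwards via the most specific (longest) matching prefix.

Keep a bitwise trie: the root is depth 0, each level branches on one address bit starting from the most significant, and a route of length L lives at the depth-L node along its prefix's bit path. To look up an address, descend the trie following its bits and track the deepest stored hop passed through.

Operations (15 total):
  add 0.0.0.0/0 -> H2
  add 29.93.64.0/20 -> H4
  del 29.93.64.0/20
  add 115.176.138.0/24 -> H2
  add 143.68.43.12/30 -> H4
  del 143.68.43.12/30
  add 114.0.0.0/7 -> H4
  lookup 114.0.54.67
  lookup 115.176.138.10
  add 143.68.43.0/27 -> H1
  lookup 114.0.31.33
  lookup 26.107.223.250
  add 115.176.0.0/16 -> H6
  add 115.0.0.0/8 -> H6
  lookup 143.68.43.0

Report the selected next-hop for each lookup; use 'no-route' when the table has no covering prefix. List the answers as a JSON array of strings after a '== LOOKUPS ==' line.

Apply in order:
  + 0.0.0.0/0 (H2) depth=0
  + 29.93.64.0/20 (H4) depth=20
  del 29.93.64.0/20 (clear depth 20)
  + 115.176.138.0/24 (H2) depth=24
  + 143.68.43.12/30 (H4) depth=30
  del 143.68.43.12/30 (clear depth 30)
  + 114.0.0.0/7 (H4) depth=7
  Q 114.0.54.67: descend 0111001 ; hops seen [H2,H4] ; pick H4
  Q 115.176.138.10: descend 011100111011000010001010 ; hops seen [H2,H4,H2] ; pick H2
  + 143.68.43.0/27 (H1) depth=27
  Q 114.0.31.33: descend 0111001 ; hops seen [H2,H4] ; pick H4
  Q 26.107.223.250: descend 00011 ; hops seen [H2] ; pick H2
  + 115.176.0.0/16 (H6) depth=16
  + 115.0.0.0/8 (H6) depth=8
  Q 143.68.43.0: descend 1000111101000100001010110000 ; hops seen [H2,H1] ; pick H1

== LOOKUPS ==
["H4","H2","H4","H2","H1"]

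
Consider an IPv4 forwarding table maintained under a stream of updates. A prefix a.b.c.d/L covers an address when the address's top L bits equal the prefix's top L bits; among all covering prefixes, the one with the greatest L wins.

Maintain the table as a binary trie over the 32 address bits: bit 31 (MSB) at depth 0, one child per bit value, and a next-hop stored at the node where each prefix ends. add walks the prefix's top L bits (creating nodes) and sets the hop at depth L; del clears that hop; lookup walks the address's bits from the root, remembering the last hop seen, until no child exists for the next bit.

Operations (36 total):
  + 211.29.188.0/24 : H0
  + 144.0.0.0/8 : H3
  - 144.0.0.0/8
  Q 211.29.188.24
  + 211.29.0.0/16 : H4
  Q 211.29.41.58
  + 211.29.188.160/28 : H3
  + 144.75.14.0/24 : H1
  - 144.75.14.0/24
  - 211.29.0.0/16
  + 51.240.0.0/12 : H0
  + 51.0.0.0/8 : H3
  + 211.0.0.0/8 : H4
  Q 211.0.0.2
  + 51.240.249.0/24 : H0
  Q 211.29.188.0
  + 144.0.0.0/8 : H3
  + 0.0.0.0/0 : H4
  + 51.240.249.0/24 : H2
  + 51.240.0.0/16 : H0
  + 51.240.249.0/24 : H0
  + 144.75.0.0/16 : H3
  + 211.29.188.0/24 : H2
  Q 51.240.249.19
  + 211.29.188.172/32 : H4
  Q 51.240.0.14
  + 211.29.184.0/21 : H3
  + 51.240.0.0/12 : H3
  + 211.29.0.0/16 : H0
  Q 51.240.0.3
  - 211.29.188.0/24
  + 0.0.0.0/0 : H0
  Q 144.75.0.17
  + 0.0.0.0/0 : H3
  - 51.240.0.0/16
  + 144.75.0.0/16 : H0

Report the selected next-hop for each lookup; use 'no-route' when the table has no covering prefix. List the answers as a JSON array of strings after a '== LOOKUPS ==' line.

Trace:
  add 211.29.188.0/24 -> H0 at depth 24
  add 144.0.0.0/8 -> H3 at depth 8
  - 144.0.0.0/8 clear@8
  ? 211.29.188.24  path d0:-→d1:-→d2:-→d3:-→d4:-→d5:-→d6:-→d7:-→d8:-→d9:-→d10:-→d11:-→d12:-→d13:-→d14:-→d15:-→d16:-→d17:-→d18:-→d19:-→d20:-→d21:-→d22:-→d23:-→d24:H0  best=H0
  add 211.29.0.0/16 -> H4 at depth 16
  ? 211.29.41.58  path d0:-→d1:-→d2:-→d3:-→d4:-→d5:-→d6:-→d7:-→d8:-→d9:-→d10:-→d11:-→d12:-→d13:-→d14:-→d15:-→d16:H4  best=H4
  add 211.29.188.160/28 -> H3 at depth 28
  add 144.75.14.0/24 -> H1 at depth 24
  - 144.75.14.0/24 clear@24
  - 211.29.0.0/16 clear@16
  add 51.240.0.0/12 -> H0 at depth 12
  add 51.0.0.0/8 -> H3 at depth 8
  add 211.0.0.0/8 -> H4 at depth 8
  ? 211.0.0.2  path d0:-→d1:-→d2:-→d3:-→d4:-→d5:-→d6:-→d7:-→d8:H4→d9:-→d10:-→d11:-  best=H4
  add 51.240.249.0/24 -> H0 at depth 24
  ? 211.29.188.0  path d0:-→d1:-→d2:-→d3:-→d4:-→d5:-→d6:-→d7:-→d8:H4→d9:-→d10:-→d11:-→d12:-→d13:-→d14:-→d15:-→d16:-→d17:-→d18:-→d19:-→d20:-→d21:-→d22:-→d23:-→d24:H0  best=H0
  add 144.0.0.0/8 -> H3 at depth 8
  add 0.0.0.0/0 -> H4 at depth 0
  add 51.240.249.0/24 -> H2 at depth 24
  add 51.240.0.0/16 -> H0 at depth 16
  add 51.240.249.0/24 -> H0 at depth 24
  add 144.75.0.0/16 -> H3 at depth 16
  add 211.29.188.0/24 -> H2 at depth 24
  ? 51.240.249.19  path d0:H4→d1:-→d2:-→d3:-→d4:-→d5:-→d6:-→d7:-→d8:H3→d9:-→d10:-→d11:-→d12:H0→d13:-→d14:-→d15:-→d16:H0→d17:-→d18:-→d19:-→d20:-→d21:-→d22:-→d23:-→d24:H0  best=H0
  add 211.29.188.172/32 -> H4 at depth 32
  ? 51.240.0.14  path d0:H4→d1:-→d2:-→d3:-→d4:-→d5:-→d6:-→d7:-→d8:H3→d9:-→d10:-→d11:-→d12:H0→d13:-→d14:-→d15:-→d16:H0  best=H0
  add 211.29.184.0/21 -> H3 at depth 21
  add 51.240.0.0/12 -> H3 at depth 12
  add 211.29.0.0/16 -> H0 at depth 16
  ? 51.240.0.3  path d0:H4→d1:-→d2:-→d3:-→d4:-→d5:-→d6:-→d7:-→d8:H3→d9:-→d10:-→d11:-→d12:H3→d13:-→d14:-→d15:-→d16:H0  best=H0
  - 211.29.188.0/24 clear@24
  add 0.0.0.0/0 -> H0 at depth 0
  ? 144.75.0.17  path d0:H0→d1:-→d2:-→d3:-→d4:-→d5:-→d6:-→d7:-→d8:H3→d9:-→d10:-→d11:-→d12:-→d13:-→d14:-→d15:-→d16:H3→d17:-→d18:-→d19:-→d20:-  best=H3
  add 0.0.0.0/0 -> H3 at depth 0
  - 51.240.0.0/16 clear@16
  add 144.75.0.0/16 -> H0 at depth 16

== LOOKUPS ==
["H0","H4","H4","H0","H0","H0","H0","H3"]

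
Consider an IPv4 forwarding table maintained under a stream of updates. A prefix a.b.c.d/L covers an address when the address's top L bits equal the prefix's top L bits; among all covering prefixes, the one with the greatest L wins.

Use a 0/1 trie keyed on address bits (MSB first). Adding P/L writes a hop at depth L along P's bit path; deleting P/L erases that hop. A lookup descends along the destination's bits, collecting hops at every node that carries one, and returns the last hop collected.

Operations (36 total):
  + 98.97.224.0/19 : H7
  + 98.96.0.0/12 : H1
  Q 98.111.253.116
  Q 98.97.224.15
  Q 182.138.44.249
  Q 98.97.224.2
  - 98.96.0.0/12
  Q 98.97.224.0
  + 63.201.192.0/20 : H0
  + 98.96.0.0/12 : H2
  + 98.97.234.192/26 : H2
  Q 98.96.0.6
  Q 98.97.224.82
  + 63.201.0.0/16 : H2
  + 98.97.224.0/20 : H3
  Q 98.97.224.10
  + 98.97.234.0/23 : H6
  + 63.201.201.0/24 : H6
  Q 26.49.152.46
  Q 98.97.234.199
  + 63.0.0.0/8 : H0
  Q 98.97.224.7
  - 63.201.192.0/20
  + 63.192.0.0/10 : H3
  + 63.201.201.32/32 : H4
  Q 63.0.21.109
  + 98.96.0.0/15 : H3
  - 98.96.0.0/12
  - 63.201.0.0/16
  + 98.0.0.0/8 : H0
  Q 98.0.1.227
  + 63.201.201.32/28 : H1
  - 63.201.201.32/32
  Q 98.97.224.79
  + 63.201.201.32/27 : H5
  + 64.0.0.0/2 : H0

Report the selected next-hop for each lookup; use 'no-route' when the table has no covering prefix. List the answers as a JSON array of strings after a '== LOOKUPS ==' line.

Process each operation:
  add 98.97.224.0/19 -> H7 at depth 19
  add 98.96.0.0/12 -> H1 at depth 12
  ? 98.111.253.116  path d0:-→d1:-→d2:-→d3:-→d4:-→d5:-→d6:-→d7:-→d8:-→d9:-→d10:-→d11:-→d12:H1  best=H1
  ? 98.97.224.15  path d0:-→d1:-→d2:-→d3:-→d4:-→d5:-→d6:-→d7:-→d8:-→d9:-→d10:-→d11:-→d12:H1→d13:-→d14:-→d15:-→d16:-→d17:-→d18:-→d19:H7  best=H7
  ? 182.138.44.249  path d0:-  best=no-route
  ? 98.97.224.2  path d0:-→d1:-→d2:-→d3:-→d4:-→d5:-→d6:-→d7:-→d8:-→d9:-→d10:-→d11:-→d12:H1→d13:-→d14:-→d15:-→d16:-→d17:-→d18:-→d19:H7  best=H7
  - 98.96.0.0/12 clear@12
  ? 98.97.224.0  path d0:-→d1:-→d2:-→d3:-→d4:-→d5:-→d6:-→d7:-→d8:-→d9:-→d10:-→d11:-→d12:-→d13:-→d14:-→d15:-→d16:-→d17:-→d18:-→d19:H7  best=H7
  add 63.201.192.0/20 -> H0 at depth 20
  add 98.96.0.0/12 -> H2 at depth 12
  add 98.97.234.192/26 -> H2 at depth 26
  ? 98.96.0.6  path d0:-→d1:-→d2:-→d3:-→d4:-→d5:-→d6:-→d7:-→d8:-→d9:-→d10:-→d11:-→d12:H2→d13:-→d14:-→d15:-  best=H2
  ? 98.97.224.82  path d0:-→d1:-→d2:-→d3:-→d4:-→d5:-→d6:-→d7:-→d8:-→d9:-→d10:-→d11:-→d12:H2→d13:-→d14:-→d15:-→d16:-→d17:-→d18:-→d19:H7→d20:-  best=H7
  add 63.201.0.0/16 -> H2 at depth 16
  add 98.97.224.0/20 -> H3 at depth 20
  ? 98.97.224.10  path d0:-→d1:-→d2:-→d3:-→d4:-→d5:-→d6:-→d7:-→d8:-→d9:-→d10:-→d11:-→d12:H2→d13:-→d14:-→d15:-→d16:-→d17:-→d18:-→d19:H7→d20:H3  best=H3
  add 98.97.234.0/23 -> H6 at depth 23
  add 63.201.201.0/24 -> H6 at depth 24
  ? 26.49.152.46  path d0:-→d1:-→d2:-  best=no-route
  ? 98.97.234.199  path d0:-→d1:-→d2:-→d3:-→d4:-→d5:-→d6:-→d7:-→d8:-→d9:-→d10:-→d11:-→d12:H2→d13:-→d14:-→d15:-→d16:-→d17:-→d18:-→d19:H7→d20:H3→d21:-→d22:-→d23:H6→d24:-→d25:-→d26:H2  best=H2
  add 63.0.0.0/8 -> H0 at depth 8
  ? 98.97.224.7  path d0:-→d1:-→d2:-→d3:-→d4:-→d5:-→d6:-→d7:-→d8:-→d9:-→d10:-→d11:-→d12:H2→d13:-→d14:-→d15:-→d16:-→d17:-→d18:-→d19:H7→d20:H3  best=H3
  - 63.201.192.0/20 clear@20
  add 63.192.0.0/10 -> H3 at depth 10
  add 63.201.201.32/32 -> H4 at depth 32
  ? 63.0.21.109  path d0:-→d1:-→d2:-→d3:-→d4:-→d5:-→d6:-→d7:-→d8:H0  best=H0
  add 98.96.0.0/15 -> H3 at depth 15
  - 98.96.0.0/12 clear@12
  - 63.201.0.0/16 clear@16
  add 98.0.0.0/8 -> H0 at depth 8
  ? 98.0.1.227  path d0:-→d1:-→d2:-→d3:-→d4:-→d5:-→d6:-→d7:-→d8:H0→d9:-  best=H0
  add 63.201.201.32/28 -> H1 at depth 28
  - 63.201.201.32/32 clear@32
  ? 98.97.224.79  path d0:-→d1:-→d2:-→d3:-→d4:-→d5:-→d6:-→d7:-→d8:H0→d9:-→d10:-→d11:-→d12:-→d13:-→d14:-→d15:H3→d16:-→d17:-→d18:-→d19:H7→d20:H3  best=H3
  add 63.201.201.32/27 -> H5 at depth 27
  add 64.0.0.0/2 -> H0 at depth 2

== LOOKUPS ==
["H1","H7","no-route","H7","H7","H2","H7","H3","no-route","H2","H3","H0","H0","H3"]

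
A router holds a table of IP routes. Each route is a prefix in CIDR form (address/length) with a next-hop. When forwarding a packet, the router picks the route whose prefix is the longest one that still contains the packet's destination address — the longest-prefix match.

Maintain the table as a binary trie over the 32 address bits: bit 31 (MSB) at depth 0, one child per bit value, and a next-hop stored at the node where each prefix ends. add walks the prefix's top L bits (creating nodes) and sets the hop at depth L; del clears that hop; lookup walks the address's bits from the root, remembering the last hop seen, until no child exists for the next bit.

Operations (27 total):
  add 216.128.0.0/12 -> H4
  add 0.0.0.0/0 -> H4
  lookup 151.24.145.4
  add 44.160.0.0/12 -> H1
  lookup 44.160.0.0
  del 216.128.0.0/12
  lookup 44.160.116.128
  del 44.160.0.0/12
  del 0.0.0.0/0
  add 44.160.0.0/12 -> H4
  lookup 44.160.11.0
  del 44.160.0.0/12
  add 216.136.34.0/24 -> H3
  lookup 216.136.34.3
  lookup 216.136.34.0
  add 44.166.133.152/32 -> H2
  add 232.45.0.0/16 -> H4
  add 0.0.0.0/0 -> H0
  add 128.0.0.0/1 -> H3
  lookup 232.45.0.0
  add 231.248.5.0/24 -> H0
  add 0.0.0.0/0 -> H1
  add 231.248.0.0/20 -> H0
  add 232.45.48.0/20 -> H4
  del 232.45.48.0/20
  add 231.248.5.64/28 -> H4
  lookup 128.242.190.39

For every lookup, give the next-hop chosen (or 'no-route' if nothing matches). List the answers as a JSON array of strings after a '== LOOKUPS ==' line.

Apply in order:
  add 216.128.0.0/12 -> H4 at depth 12
  add 0.0.0.0/0 -> H4 at depth 0
  ? 151.24.145.4  path d0:H4→d1:-  best=H4
  add 44.160.0.0/12 -> H1 at depth 12
  ? 44.160.0.0  path d0:H4→d1:-→d2:-→d3:-→d4:-→d5:-→d6:-→d7:-→d8:-→d9:-→d10:-→d11:-→d12:H1  best=H1
  del 216.128.0.0/12 (clear depth 12)
  ? 44.160.116.128  path d0:H4→d1:-→d2:-→d3:-→d4:-→d5:-→d6:-→d7:-→d8:-→d9:-→d10:-→d11:-→d12:H1  best=H1
  del 44.160.0.0/12 (clear depth 12)
  del 0.0.0.0/0 (clear depth 0)
  add 44.160.0.0/12 -> H4 at depth 12
  ? 44.160.11.0  path d0:-→d1:-→d2:-→d3:-→d4:-→d5:-→d6:-→d7:-→d8:-→d9:-→d10:-→d11:-→d12:H4  best=H4
  del 44.160.0.0/12 (clear depth 12)
  add 216.136.34.0/24 -> H3 at depth 24
  ? 216.136.34.3  path d0:-→d1:-→d2:-→d3:-→d4:-→d5:-→d6:-→d7:-→d8:-→d9:-→d10:-→d11:-→d12:-→d13:-→d14:-→d15:-→d16:-→d17:-→d18:-→d19:-→d20:-→d21:-→d22:-→d23:-→d24:H3  best=H3
  ? 216.136.34.0  path d0:-→d1:-→d2:-→d3:-→d4:-→d5:-→d6:-→d7:-→d8:-→d9:-→d10:-→d11:-→d12:-→d13:-→d14:-→d15:-→d16:-→d17:-→d18:-→d19:-→d20:-→d21:-→d22:-→d23:-→d24:H3  best=H3
  add 44.166.133.152/32 -> H2 at depth 32
  add 232.45.0.0/16 -> H4 at depth 16
  add 0.0.0.0/0 -> H0 at depth 0
  add 128.0.0.0/1 -> H3 at depth 1
  ? 232.45.0.0  path d0:H0→d1:H3→d2:-→d3:-→d4:-→d5:-→d6:-→d7:-→d8:-→d9:-→d10:-→d11:-→d12:-→d13:-→d14:-→d15:-→d16:H4  best=H4
  add 231.248.5.0/24 -> H0 at depth 24
  add 0.0.0.0/0 -> H1 at depth 0
  add 231.248.0.0/20 -> H0 at depth 20
  add 232.45.48.0/20 -> H4 at depth 20
  del 232.45.48.0/20 (clear depth 20)
  add 231.248.5.64/28 -> H4 at depth 28
  ? 128.242.190.39  path d0:H1→d1:H3  best=H3

== LOOKUPS ==
["H4","H1","H1","H4","H3","H3","H4","H3"]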